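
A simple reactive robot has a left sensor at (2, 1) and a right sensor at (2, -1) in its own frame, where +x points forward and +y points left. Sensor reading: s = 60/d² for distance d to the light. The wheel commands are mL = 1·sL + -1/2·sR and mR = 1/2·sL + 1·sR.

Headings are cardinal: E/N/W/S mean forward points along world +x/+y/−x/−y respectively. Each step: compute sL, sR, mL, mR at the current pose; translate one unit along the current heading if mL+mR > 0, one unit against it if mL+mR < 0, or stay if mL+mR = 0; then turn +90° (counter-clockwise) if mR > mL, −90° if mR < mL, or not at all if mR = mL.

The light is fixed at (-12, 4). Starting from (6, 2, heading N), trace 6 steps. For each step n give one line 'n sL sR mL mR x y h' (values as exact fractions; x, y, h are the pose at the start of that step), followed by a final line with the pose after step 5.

0 60/289 60/361 12990/104329 28170/104329 6 2 N
1 3/13 15/64 189/1664 291/832 6 3 W
2 20/111 12/53 394/5883 1862/5883 5 3 S
3 30/181 6/37 567/6697 1641/6697 5 2 E
4 60/289 60/361 12990/104329 28170/104329 6 2 N
5 3/13 15/64 189/1664 291/832 6 3 W
final 5 3 S

n=0: pose=(6,2,N); sL=60/289, sR=60/361; mL=12990/104329, mR=28170/104329; mL+mR=41160/104329 → advance +1; mR−mL=15180/104329 → turn +1·90°
n=1: pose=(6,3,W); sL=3/13, sR=15/64; mL=189/1664, mR=291/832; mL+mR=771/1664 → advance +1; mR−mL=393/1664 → turn +1·90°
n=2: pose=(5,3,S); sL=20/111, sR=12/53; mL=394/5883, mR=1862/5883; mL+mR=752/1961 → advance +1; mR−mL=1468/5883 → turn +1·90°
n=3: pose=(5,2,E); sL=30/181, sR=6/37; mL=567/6697, mR=1641/6697; mL+mR=2208/6697 → advance +1; mR−mL=1074/6697 → turn +1·90°
n=4: pose=(6,2,N); sL=60/289, sR=60/361; mL=12990/104329, mR=28170/104329; mL+mR=41160/104329 → advance +1; mR−mL=15180/104329 → turn +1·90°
n=5: pose=(6,3,W); sL=3/13, sR=15/64; mL=189/1664, mR=291/832; mL+mR=771/1664 → advance +1; mR−mL=393/1664 → turn +1·90°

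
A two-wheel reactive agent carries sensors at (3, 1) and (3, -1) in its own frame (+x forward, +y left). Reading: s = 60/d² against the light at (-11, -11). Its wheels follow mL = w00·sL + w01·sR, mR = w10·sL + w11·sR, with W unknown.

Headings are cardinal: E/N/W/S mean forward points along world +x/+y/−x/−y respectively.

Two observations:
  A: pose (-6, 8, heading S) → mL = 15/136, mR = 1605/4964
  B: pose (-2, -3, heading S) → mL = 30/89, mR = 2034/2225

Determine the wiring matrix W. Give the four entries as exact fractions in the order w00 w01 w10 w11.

obs A: pose=(-6,8,S) → sL=15/73, sR=15/68, mL=15/136, mR=1605/4964
obs B: pose=(-2,-3,S) → sL=12/25, sR=60/89, mL=30/89, mR=2034/2225
sensor matrix S = [[15/73, 15/68], [12/25, 60/89]]; det S = 18027/552245
solve [mL_A; mL_B] = S·[w00; w01] and [mR_A; mR_B] = S·[w10; w11]:
  w00 = 0, w01 = 1/2, w10 = 1/2, w11 = 1

0 1/2 1/2 1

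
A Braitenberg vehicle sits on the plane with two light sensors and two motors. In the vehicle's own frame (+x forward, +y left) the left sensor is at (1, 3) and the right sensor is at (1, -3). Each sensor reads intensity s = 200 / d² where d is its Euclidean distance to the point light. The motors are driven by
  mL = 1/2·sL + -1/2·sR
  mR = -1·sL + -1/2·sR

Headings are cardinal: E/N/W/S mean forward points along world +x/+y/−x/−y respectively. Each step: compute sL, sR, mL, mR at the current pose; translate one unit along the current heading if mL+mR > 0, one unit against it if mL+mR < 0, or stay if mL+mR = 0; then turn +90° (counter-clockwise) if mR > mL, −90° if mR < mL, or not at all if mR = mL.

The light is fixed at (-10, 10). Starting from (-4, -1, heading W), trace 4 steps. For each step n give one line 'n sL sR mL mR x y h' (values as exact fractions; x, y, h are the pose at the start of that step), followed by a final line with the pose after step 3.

n=0: pose=(-4,-1,W); sL=200/221, sR=200/89; mL=-13200/19669, mR=-39900/19669; mL+mR=-53100/19669 → advance -1; mR−mL=-300/221 → turn -1·90°
n=1: pose=(-3,-1,N); sL=50/29, sR=1; mL=21/58, mR=-129/58; mL+mR=-54/29 → advance -1; mR−mL=-75/29 → turn -1·90°
n=2: pose=(-3,-2,E); sL=40/29, sR=200/289; mL=2880/8381, mR=-14460/8381; mL+mR=-11580/8381 → advance -1; mR−mL=-60/29 → turn -1·90°
n=3: pose=(-4,-2,S); sL=4/5, sR=100/89; mL=-72/445, mR=-606/445; mL+mR=-678/445 → advance -1; mR−mL=-6/5 → turn -1·90°

0 200/221 200/89 -13200/19669 -39900/19669 -4 -1 W
1 50/29 1 21/58 -129/58 -3 -1 N
2 40/29 200/289 2880/8381 -14460/8381 -3 -2 E
3 4/5 100/89 -72/445 -606/445 -4 -2 S
final -4 -1 W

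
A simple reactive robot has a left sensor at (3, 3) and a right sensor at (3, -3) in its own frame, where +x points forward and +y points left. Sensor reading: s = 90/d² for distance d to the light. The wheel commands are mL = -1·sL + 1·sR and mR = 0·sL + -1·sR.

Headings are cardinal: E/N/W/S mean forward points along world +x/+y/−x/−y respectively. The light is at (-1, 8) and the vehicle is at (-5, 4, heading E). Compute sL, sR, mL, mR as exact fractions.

45 9/5 -216/5 -9/5

left sensor world pos  = (-2, 7); dL² = 2
right sensor world pos = (-2, 1); dR² = 50
sL = 90/2 = 45
sR = 90/50 = 9/5
mL = -1·sL + 1·sR = -216/5
mR = 0·sL + -1·sR = -9/5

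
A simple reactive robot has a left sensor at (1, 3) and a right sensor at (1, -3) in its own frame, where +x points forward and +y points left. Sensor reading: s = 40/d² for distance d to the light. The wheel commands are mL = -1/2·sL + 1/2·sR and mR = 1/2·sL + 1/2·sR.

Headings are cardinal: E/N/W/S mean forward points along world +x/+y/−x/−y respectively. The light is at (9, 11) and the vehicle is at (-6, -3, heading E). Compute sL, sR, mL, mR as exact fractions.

40/317 8/97 -672/30749 3208/30749

left sensor world pos  = (-5, 0); dL² = 317
right sensor world pos = (-5, -6); dR² = 485
sL = 40/317 = 40/317
sR = 40/485 = 8/97
mL = -1/2·sL + 1/2·sR = -672/30749
mR = 1/2·sL + 1/2·sR = 3208/30749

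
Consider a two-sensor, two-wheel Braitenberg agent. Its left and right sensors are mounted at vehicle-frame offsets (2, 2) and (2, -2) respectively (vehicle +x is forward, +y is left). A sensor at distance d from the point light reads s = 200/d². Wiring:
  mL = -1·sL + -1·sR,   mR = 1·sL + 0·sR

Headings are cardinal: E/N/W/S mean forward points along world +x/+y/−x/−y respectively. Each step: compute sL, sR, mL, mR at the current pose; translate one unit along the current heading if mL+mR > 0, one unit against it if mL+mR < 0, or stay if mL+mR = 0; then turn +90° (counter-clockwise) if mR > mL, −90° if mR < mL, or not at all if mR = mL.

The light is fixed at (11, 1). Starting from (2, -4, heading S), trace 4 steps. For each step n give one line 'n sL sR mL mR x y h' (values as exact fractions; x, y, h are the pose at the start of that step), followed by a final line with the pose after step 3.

n=0: pose=(2,-4,S); sL=100/49, sR=20/17; mL=-2680/833, mR=100/49; mL+mR=-20/17 → advance -1; mR−mL=4380/833 → turn +1·90°
n=1: pose=(2,-3,E); sL=200/53, sR=40/17; mL=-5520/901, mR=200/53; mL+mR=-40/17 → advance -1; mR−mL=8920/901 → turn +1·90°
n=2: pose=(1,-3,N); sL=50/37, sR=50/17; mL=-2700/629, mR=50/37; mL+mR=-50/17 → advance -1; mR−mL=3550/629 → turn +1·90°
n=3: pose=(1,-4,W); sL=200/193, sR=200/153; mL=-69200/29529, mR=200/193; mL+mR=-200/153 → advance -1; mR−mL=99800/29529 → turn +1·90°

0 100/49 20/17 -2680/833 100/49 2 -4 S
1 200/53 40/17 -5520/901 200/53 2 -3 E
2 50/37 50/17 -2700/629 50/37 1 -3 N
3 200/193 200/153 -69200/29529 200/193 1 -4 W
final 2 -4 S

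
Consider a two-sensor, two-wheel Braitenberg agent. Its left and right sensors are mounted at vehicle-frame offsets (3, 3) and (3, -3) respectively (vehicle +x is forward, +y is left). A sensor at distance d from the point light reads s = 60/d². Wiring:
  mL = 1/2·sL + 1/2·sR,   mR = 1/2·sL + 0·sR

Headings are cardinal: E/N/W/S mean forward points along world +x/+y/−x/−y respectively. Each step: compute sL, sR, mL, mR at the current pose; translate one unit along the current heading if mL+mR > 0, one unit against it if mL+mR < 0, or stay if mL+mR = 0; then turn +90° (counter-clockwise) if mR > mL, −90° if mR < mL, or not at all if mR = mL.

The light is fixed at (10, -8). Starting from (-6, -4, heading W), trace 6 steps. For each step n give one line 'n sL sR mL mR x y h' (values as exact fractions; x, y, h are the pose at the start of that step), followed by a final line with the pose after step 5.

n=0: pose=(-6,-4,W); sL=30/181, sR=6/41; mL=1158/7421, mR=15/181; mL+mR=1773/7421 → advance +1; mR−mL=-3/41 → turn -1·90°
n=1: pose=(-7,-4,N); sL=60/449, sR=12/49; mL=4164/22001, mR=30/449; mL+mR=5634/22001 → advance +1; mR−mL=-6/49 → turn -1·90°
n=2: pose=(-7,-3,E); sL=3/13, sR=3/10; mL=69/260, mR=3/26; mL+mR=99/260 → advance +1; mR−mL=-3/20 → turn -1·90°
n=3: pose=(-6,-3,S); sL=60/173, sR=12/73; mL=3228/12629, mR=30/173; mL+mR=5418/12629 → advance +1; mR−mL=-6/73 → turn -1·90°
n=4: pose=(-6,-4,W); sL=30/181, sR=6/41; mL=1158/7421, mR=15/181; mL+mR=1773/7421 → advance +1; mR−mL=-3/41 → turn -1·90°
n=5: pose=(-7,-4,N); sL=60/449, sR=12/49; mL=4164/22001, mR=30/449; mL+mR=5634/22001 → advance +1; mR−mL=-6/49 → turn -1·90°

0 30/181 6/41 1158/7421 15/181 -6 -4 W
1 60/449 12/49 4164/22001 30/449 -7 -4 N
2 3/13 3/10 69/260 3/26 -7 -3 E
3 60/173 12/73 3228/12629 30/173 -6 -3 S
4 30/181 6/41 1158/7421 15/181 -6 -4 W
5 60/449 12/49 4164/22001 30/449 -7 -4 N
final -7 -3 E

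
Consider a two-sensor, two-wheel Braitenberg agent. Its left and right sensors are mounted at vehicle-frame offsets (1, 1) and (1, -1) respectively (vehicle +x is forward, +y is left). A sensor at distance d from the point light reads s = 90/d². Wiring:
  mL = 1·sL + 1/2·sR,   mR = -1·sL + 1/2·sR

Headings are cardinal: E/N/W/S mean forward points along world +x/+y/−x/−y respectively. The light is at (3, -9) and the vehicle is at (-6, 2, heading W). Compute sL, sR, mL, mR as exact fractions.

left sensor world pos  = (-7, 1); dL² = 200
right sensor world pos = (-7, 3); dR² = 244
sL = 90/200 = 9/20
sR = 90/244 = 45/122
mL = 1·sL + 1/2·sR = 387/610
mR = -1·sL + 1/2·sR = -81/305

9/20 45/122 387/610 -81/305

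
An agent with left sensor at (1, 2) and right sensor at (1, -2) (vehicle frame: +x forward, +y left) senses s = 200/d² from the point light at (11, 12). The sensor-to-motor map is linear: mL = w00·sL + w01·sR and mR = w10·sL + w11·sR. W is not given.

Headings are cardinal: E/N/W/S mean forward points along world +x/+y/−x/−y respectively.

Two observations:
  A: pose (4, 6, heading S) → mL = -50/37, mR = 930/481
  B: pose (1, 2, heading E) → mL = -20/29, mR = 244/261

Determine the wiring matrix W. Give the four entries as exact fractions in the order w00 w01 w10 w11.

obs A: pose=(4,6,S) → sL=100/37, sR=20/13, mL=-50/37, mR=930/481
obs B: pose=(1,2,E) → sL=40/29, sR=8/9, mL=-20/29, mR=244/261
sensor matrix S = [[100/37, 20/13], [40/29, 8/9]]; det S = 35200/125541
solve [mL_A; mL_B] = S·[w00; w01] and [mR_A; mR_B] = S·[w10; w11]:
  w00 = -1/2, w01 = 0, w10 = 1, w11 = -1/2

-1/2 0 1 -1/2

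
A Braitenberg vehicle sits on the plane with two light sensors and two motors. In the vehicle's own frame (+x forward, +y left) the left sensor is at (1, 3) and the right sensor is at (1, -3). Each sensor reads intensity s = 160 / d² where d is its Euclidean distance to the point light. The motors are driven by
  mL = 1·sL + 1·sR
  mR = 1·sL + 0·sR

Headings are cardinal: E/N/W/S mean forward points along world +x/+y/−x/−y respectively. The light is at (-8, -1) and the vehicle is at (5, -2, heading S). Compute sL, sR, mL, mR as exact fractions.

left sensor world pos  = (8, -3); dL² = 260
right sensor world pos = (2, -3); dR² = 104
sL = 160/260 = 8/13
sR = 160/104 = 20/13
mL = 1·sL + 1·sR = 28/13
mR = 1·sL + 0·sR = 8/13

8/13 20/13 28/13 8/13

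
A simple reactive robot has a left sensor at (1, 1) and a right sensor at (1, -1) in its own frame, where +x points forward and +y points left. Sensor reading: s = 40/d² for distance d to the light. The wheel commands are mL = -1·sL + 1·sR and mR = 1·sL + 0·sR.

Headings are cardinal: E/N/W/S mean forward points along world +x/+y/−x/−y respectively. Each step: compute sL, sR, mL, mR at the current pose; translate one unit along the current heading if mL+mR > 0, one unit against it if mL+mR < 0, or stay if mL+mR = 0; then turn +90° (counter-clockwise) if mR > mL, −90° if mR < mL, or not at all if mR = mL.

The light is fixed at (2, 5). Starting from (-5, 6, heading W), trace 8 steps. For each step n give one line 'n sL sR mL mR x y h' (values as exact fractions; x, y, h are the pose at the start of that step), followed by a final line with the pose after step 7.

0 5/8 10/17 -5/136 5/8 -5 6 W
1 40/49 40/81 -1280/3969 40/49 -6 6 S
2 4/5 4/5 0 4/5 -6 5 E
3 8/13 40/37 224/481 8/13 -5 5 N
4 5/8 10/17 -5/136 5/8 -5 6 W
5 40/49 40/81 -1280/3969 40/49 -6 6 S
6 4/5 4/5 0 4/5 -6 5 E
7 8/13 40/37 224/481 8/13 -5 5 N
final -5 6 W

n=0: pose=(-5,6,W); sL=5/8, sR=10/17; mL=-5/136, mR=5/8; mL+mR=10/17 → advance +1; mR−mL=45/68 → turn +1·90°
n=1: pose=(-6,6,S); sL=40/49, sR=40/81; mL=-1280/3969, mR=40/49; mL+mR=40/81 → advance +1; mR−mL=4520/3969 → turn +1·90°
n=2: pose=(-6,5,E); sL=4/5, sR=4/5; mL=0, mR=4/5; mL+mR=4/5 → advance +1; mR−mL=4/5 → turn +1·90°
n=3: pose=(-5,5,N); sL=8/13, sR=40/37; mL=224/481, mR=8/13; mL+mR=40/37 → advance +1; mR−mL=72/481 → turn +1·90°
n=4: pose=(-5,6,W); sL=5/8, sR=10/17; mL=-5/136, mR=5/8; mL+mR=10/17 → advance +1; mR−mL=45/68 → turn +1·90°
n=5: pose=(-6,6,S); sL=40/49, sR=40/81; mL=-1280/3969, mR=40/49; mL+mR=40/81 → advance +1; mR−mL=4520/3969 → turn +1·90°
n=6: pose=(-6,5,E); sL=4/5, sR=4/5; mL=0, mR=4/5; mL+mR=4/5 → advance +1; mR−mL=4/5 → turn +1·90°
n=7: pose=(-5,5,N); sL=8/13, sR=40/37; mL=224/481, mR=8/13; mL+mR=40/37 → advance +1; mR−mL=72/481 → turn +1·90°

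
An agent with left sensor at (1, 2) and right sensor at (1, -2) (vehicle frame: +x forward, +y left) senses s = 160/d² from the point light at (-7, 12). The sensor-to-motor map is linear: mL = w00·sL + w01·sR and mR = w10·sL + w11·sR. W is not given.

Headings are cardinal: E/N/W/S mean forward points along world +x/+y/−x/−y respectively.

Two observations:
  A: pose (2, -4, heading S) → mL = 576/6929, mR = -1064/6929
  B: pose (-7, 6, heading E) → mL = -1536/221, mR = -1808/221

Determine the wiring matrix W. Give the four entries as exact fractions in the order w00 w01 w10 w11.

-1 1 -1 1/2

obs A: pose=(2,-4,S) → sL=16/41, sR=80/169, mL=576/6929, mR=-1064/6929
obs B: pose=(-7,6,E) → sL=160/17, sR=32/13, mL=-1536/221, mR=-1808/221
sensor matrix S = [[16/41, 80/169], [160/17, 32/13]]; det S = -411648/117793
solve [mL_A; mL_B] = S·[w00; w01] and [mR_A; mR_B] = S·[w10; w11]:
  w00 = -1, w01 = 1, w10 = -1, w11 = 1/2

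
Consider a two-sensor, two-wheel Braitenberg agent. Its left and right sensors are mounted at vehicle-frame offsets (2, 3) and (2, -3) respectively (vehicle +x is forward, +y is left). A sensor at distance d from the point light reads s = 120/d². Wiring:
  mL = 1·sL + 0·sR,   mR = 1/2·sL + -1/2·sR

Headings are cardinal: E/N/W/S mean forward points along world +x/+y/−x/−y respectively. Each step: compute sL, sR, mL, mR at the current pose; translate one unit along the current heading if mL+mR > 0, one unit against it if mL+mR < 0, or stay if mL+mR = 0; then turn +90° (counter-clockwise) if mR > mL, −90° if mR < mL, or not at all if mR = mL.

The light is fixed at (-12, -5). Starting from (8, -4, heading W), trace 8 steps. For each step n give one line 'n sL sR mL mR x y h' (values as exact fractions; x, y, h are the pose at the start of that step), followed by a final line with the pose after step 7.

0 15/41 6/17 15/41 9/1394 8 -4 W
1 24/53 120/493 24/53 2736/26129 7 -4 N
2 60/233 60/221 60/233 -360/51493 7 -3 E
3 120/529 120/289 120/529 -14400/152881 8 -3 S
4 15/41 6/17 15/41 9/1394 8 -4 W
5 24/53 120/493 24/53 2736/26129 7 -4 N
6 60/233 60/221 60/233 -360/51493 7 -3 E
7 120/529 120/289 120/529 -14400/152881 8 -3 S
final 8 -4 W

n=0: pose=(8,-4,W); sL=15/41, sR=6/17; mL=15/41, mR=9/1394; mL+mR=519/1394 → advance +1; mR−mL=-501/1394 → turn -1·90°
n=1: pose=(7,-4,N); sL=24/53, sR=120/493; mL=24/53, mR=2736/26129; mL+mR=14568/26129 → advance +1; mR−mL=-9096/26129 → turn -1·90°
n=2: pose=(7,-3,E); sL=60/233, sR=60/221; mL=60/233, mR=-360/51493; mL+mR=12900/51493 → advance +1; mR−mL=-13620/51493 → turn -1·90°
n=3: pose=(8,-3,S); sL=120/529, sR=120/289; mL=120/529, mR=-14400/152881; mL+mR=20280/152881 → advance +1; mR−mL=-49080/152881 → turn -1·90°
n=4: pose=(8,-4,W); sL=15/41, sR=6/17; mL=15/41, mR=9/1394; mL+mR=519/1394 → advance +1; mR−mL=-501/1394 → turn -1·90°
n=5: pose=(7,-4,N); sL=24/53, sR=120/493; mL=24/53, mR=2736/26129; mL+mR=14568/26129 → advance +1; mR−mL=-9096/26129 → turn -1·90°
n=6: pose=(7,-3,E); sL=60/233, sR=60/221; mL=60/233, mR=-360/51493; mL+mR=12900/51493 → advance +1; mR−mL=-13620/51493 → turn -1·90°
n=7: pose=(8,-3,S); sL=120/529, sR=120/289; mL=120/529, mR=-14400/152881; mL+mR=20280/152881 → advance +1; mR−mL=-49080/152881 → turn -1·90°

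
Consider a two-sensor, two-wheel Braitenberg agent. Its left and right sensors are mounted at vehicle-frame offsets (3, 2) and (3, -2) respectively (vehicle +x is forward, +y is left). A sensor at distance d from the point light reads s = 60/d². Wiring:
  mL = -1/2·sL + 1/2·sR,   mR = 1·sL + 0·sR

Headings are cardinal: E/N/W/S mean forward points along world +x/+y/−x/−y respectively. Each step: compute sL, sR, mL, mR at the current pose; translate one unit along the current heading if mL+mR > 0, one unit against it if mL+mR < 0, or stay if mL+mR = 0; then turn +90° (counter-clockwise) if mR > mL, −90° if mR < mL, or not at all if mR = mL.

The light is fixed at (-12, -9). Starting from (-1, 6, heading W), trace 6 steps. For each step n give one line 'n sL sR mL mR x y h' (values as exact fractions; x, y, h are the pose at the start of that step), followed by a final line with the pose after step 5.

n=0: pose=(-1,6,W); sL=60/233, sR=60/353; mL=-3600/82249, mR=60/233; mL+mR=17580/82249 → advance +1; mR−mL=24780/82249 → turn +1·90°
n=1: pose=(-2,6,S); sL=5/24, sR=15/52; mL=25/624, mR=5/24; mL+mR=155/624 → advance +1; mR−mL=35/208 → turn +1·90°
n=2: pose=(-2,5,E); sL=12/85, sR=60/313; mL=672/26605, mR=12/85; mL+mR=4428/26605 → advance +1; mR−mL=3084/26605 → turn +1·90°
n=3: pose=(-1,5,N); sL=6/37, sR=30/229; mL=-132/8473, mR=6/37; mL+mR=1242/8473 → advance +1; mR−mL=1506/8473 → turn +1·90°
n=4: pose=(-1,6,W); sL=60/233, sR=60/353; mL=-3600/82249, mR=60/233; mL+mR=17580/82249 → advance +1; mR−mL=24780/82249 → turn +1·90°
n=5: pose=(-2,6,S); sL=5/24, sR=15/52; mL=25/624, mR=5/24; mL+mR=155/624 → advance +1; mR−mL=35/208 → turn +1·90°

0 60/233 60/353 -3600/82249 60/233 -1 6 W
1 5/24 15/52 25/624 5/24 -2 6 S
2 12/85 60/313 672/26605 12/85 -2 5 E
3 6/37 30/229 -132/8473 6/37 -1 5 N
4 60/233 60/353 -3600/82249 60/233 -1 6 W
5 5/24 15/52 25/624 5/24 -2 6 S
final -2 5 E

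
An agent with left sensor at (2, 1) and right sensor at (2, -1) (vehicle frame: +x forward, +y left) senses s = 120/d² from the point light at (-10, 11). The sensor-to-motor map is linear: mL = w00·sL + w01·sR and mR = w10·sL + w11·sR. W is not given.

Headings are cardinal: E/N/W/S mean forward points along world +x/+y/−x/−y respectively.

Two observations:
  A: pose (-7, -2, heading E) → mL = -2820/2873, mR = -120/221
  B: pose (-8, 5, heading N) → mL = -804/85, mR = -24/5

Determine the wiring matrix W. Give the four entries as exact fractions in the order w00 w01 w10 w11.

obs A: pose=(-7,-2,E) → sL=120/169, sR=120/221, mL=-2820/2873, mR=-120/221
obs B: pose=(-8,5,N) → sL=120/17, sR=24/5, mL=-804/85, mR=-24/5
sensor matrix S = [[120/169, 120/221], [120/17, 24/5]]; det S = -20736/48841
solve [mL_A; mL_B] = S·[w00; w01] and [mR_A; mR_B] = S·[w10; w11]:
  w00 = -1, w01 = -1/2, w10 = 0, w11 = -1

-1 -1/2 0 -1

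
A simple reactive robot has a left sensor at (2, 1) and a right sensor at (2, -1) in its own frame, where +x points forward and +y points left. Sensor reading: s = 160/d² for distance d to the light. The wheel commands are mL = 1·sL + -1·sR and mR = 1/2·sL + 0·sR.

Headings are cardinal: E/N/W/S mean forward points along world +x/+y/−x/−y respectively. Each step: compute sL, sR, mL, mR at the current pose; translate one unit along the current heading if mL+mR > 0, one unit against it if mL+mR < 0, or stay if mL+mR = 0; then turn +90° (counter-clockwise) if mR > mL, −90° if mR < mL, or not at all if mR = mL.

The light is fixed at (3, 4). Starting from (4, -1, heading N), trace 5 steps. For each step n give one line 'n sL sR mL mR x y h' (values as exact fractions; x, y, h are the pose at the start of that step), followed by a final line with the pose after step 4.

0 160/9 160/13 640/117 80/9 4 -1 N
1 80/13 16 -128/13 40/13 4 0 W
2 32/9 160/37 -256/333 16/9 5 0 S
3 5 40/13 25/13 5/2 5 -1 E
4 160/13 32/5 384/65 80/13 6 -1 N
final 6 0 W

n=0: pose=(4,-1,N); sL=160/9, sR=160/13; mL=640/117, mR=80/9; mL+mR=560/39 → advance +1; mR−mL=400/117 → turn +1·90°
n=1: pose=(4,0,W); sL=80/13, sR=16; mL=-128/13, mR=40/13; mL+mR=-88/13 → advance -1; mR−mL=168/13 → turn +1·90°
n=2: pose=(5,0,S); sL=32/9, sR=160/37; mL=-256/333, mR=16/9; mL+mR=112/111 → advance +1; mR−mL=848/333 → turn +1·90°
n=3: pose=(5,-1,E); sL=5, sR=40/13; mL=25/13, mR=5/2; mL+mR=115/26 → advance +1; mR−mL=15/26 → turn +1·90°
n=4: pose=(6,-1,N); sL=160/13, sR=32/5; mL=384/65, mR=80/13; mL+mR=784/65 → advance +1; mR−mL=16/65 → turn +1·90°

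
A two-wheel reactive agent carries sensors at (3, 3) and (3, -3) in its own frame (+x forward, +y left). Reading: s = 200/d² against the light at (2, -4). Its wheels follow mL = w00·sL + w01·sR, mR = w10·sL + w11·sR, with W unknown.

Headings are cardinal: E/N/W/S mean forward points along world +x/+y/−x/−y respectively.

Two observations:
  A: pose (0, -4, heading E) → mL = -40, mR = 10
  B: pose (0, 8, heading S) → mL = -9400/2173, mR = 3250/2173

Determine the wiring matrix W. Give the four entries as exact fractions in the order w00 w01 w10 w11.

obs A: pose=(0,-4,E) → sL=20, sR=20, mL=-40, mR=10
obs B: pose=(0,8,S) → sL=100/41, sR=100/53, mL=-9400/2173, mR=3250/2173
sensor matrix S = [[20, 20], [100/41, 100/53]]; det S = -24000/2173
solve [mL_A; mL_B] = S·[w00; w01] and [mR_A; mR_B] = S·[w10; w11]:
  w00 = -1, w01 = -1, w10 = 1, w11 = -1/2

-1 -1 1 -1/2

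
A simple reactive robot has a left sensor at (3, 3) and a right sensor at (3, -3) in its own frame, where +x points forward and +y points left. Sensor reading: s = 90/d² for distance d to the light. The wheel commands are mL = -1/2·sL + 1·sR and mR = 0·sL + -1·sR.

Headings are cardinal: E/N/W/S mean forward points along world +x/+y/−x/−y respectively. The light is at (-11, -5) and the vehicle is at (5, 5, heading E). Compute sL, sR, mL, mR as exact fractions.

left sensor world pos  = (8, 8); dL² = 530
right sensor world pos = (8, 2); dR² = 410
sL = 90/530 = 9/53
sR = 90/410 = 9/41
mL = -1/2·sL + 1·sR = 585/4346
mR = 0·sL + -1·sR = -9/41

9/53 9/41 585/4346 -9/41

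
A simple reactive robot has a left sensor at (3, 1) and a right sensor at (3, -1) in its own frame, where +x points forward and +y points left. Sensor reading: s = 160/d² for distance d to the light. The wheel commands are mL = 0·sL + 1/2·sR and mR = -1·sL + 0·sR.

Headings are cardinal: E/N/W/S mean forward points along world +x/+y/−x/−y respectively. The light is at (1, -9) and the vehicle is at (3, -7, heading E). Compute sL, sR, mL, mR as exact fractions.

80/17 80/13 40/13 -80/17

left sensor world pos  = (6, -6); dL² = 34
right sensor world pos = (6, -8); dR² = 26
sL = 160/34 = 80/17
sR = 160/26 = 80/13
mL = 0·sL + 1/2·sR = 40/13
mR = -1·sL + 0·sR = -80/17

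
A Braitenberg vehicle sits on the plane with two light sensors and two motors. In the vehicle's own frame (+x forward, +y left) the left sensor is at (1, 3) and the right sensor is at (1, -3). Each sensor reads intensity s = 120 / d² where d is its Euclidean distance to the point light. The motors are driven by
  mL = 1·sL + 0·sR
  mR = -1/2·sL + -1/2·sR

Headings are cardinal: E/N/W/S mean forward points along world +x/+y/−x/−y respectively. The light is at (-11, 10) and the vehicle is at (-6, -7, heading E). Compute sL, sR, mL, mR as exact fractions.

15/29 30/109 15/29 -2505/6322

left sensor world pos  = (-5, -4); dL² = 232
right sensor world pos = (-5, -10); dR² = 436
sL = 120/232 = 15/29
sR = 120/436 = 30/109
mL = 1·sL + 0·sR = 15/29
mR = -1/2·sL + -1/2·sR = -2505/6322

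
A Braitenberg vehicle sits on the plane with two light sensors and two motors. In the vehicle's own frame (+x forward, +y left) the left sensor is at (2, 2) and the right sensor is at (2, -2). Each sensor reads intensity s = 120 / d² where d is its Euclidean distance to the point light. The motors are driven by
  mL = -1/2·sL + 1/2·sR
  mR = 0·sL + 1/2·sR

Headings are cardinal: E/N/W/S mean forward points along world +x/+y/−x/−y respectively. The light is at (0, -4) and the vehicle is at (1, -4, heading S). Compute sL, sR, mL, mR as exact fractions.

120/13 24 96/13 12

left sensor world pos  = (3, -6); dL² = 13
right sensor world pos = (-1, -6); dR² = 5
sL = 120/13 = 120/13
sR = 120/5 = 24
mL = -1/2·sL + 1/2·sR = 96/13
mR = 0·sL + 1/2·sR = 12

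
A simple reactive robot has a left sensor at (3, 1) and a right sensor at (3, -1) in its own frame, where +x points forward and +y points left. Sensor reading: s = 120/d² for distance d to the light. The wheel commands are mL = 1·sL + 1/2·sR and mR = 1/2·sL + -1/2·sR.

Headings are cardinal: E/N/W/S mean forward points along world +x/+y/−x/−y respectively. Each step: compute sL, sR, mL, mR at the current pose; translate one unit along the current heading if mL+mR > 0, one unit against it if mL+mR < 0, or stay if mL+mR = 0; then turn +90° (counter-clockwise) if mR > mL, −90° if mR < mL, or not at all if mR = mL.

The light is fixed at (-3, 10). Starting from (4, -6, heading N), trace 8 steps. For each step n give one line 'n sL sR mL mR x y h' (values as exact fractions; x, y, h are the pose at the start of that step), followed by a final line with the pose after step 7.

n=0: pose=(4,-6,N); sL=24/41, sR=120/233; mL=8052/9553, mR=336/9553; mL+mR=36/41 → advance +1; mR−mL=-7716/9553 → turn -1·90°
n=1: pose=(4,-5,E); sL=15/37, sR=30/89; mL=1890/3293, mR=225/6586; mL+mR=45/74 → advance +1; mR−mL=-3555/6586 → turn -1·90°
n=2: pose=(5,-5,S); sL=8/27, sR=120/373; mL=4604/10071, mR=-128/10071; mL+mR=4/9 → advance +1; mR−mL=-4732/10071 → turn -1·90°
n=3: pose=(5,-6,W); sL=60/157, sR=12/25; mL=2442/3925, mR=-192/3925; mL+mR=90/157 → advance +1; mR−mL=-2634/3925 → turn -1·90°
n=4: pose=(4,-6,N); sL=24/41, sR=120/233; mL=8052/9553, mR=336/9553; mL+mR=36/41 → advance +1; mR−mL=-7716/9553 → turn -1·90°
n=5: pose=(4,-5,E); sL=15/37, sR=30/89; mL=1890/3293, mR=225/6586; mL+mR=45/74 → advance +1; mR−mL=-3555/6586 → turn -1·90°
n=6: pose=(5,-5,S); sL=8/27, sR=120/373; mL=4604/10071, mR=-128/10071; mL+mR=4/9 → advance +1; mR−mL=-4732/10071 → turn -1·90°
n=7: pose=(5,-6,W); sL=60/157, sR=12/25; mL=2442/3925, mR=-192/3925; mL+mR=90/157 → advance +1; mR−mL=-2634/3925 → turn -1·90°

0 24/41 120/233 8052/9553 336/9553 4 -6 N
1 15/37 30/89 1890/3293 225/6586 4 -5 E
2 8/27 120/373 4604/10071 -128/10071 5 -5 S
3 60/157 12/25 2442/3925 -192/3925 5 -6 W
4 24/41 120/233 8052/9553 336/9553 4 -6 N
5 15/37 30/89 1890/3293 225/6586 4 -5 E
6 8/27 120/373 4604/10071 -128/10071 5 -5 S
7 60/157 12/25 2442/3925 -192/3925 5 -6 W
final 4 -6 N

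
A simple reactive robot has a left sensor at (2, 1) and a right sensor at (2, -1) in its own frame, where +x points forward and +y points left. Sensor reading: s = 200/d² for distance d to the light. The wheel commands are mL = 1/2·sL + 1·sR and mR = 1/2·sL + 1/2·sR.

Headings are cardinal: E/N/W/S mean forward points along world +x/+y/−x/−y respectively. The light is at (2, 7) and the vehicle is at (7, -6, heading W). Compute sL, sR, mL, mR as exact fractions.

40/41 200/153 11260/6273 7160/6273

left sensor world pos  = (5, -7); dL² = 205
right sensor world pos = (5, -5); dR² = 153
sL = 200/205 = 40/41
sR = 200/153 = 200/153
mL = 1/2·sL + 1·sR = 11260/6273
mR = 1/2·sL + 1/2·sR = 7160/6273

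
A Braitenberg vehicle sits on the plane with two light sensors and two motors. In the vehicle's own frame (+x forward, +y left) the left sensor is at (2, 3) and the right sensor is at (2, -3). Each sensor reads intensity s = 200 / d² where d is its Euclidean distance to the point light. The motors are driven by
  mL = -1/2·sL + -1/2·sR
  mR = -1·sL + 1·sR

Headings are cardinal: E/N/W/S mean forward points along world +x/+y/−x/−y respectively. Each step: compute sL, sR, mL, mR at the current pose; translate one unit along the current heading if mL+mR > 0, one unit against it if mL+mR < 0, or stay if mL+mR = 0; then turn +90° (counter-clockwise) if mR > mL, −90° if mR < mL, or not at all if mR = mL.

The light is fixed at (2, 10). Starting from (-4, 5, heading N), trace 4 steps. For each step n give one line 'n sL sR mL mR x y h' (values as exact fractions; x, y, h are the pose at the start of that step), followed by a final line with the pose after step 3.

n=0: pose=(-4,5,N); sL=20/9, sR=100/9; mL=-20/3, mR=80/9; mL+mR=20/9 → advance +1; mR−mL=140/9 → turn +1·90°
n=1: pose=(-4,6,W); sL=200/113, sR=40/13; mL=-3560/1469, mR=1920/1469; mL+mR=-1640/1469 → advance -1; mR−mL=5480/1469 → turn +1·90°
n=2: pose=(-3,6,S); sL=5, sR=2; mL=-7/2, mR=-3; mL+mR=-13/2 → advance -1; mR−mL=1/2 → turn +1·90°
n=3: pose=(-3,7,E); sL=200/9, sR=40/9; mL=-40/3, mR=-160/9; mL+mR=-280/9 → advance -1; mR−mL=-40/9 → turn -1·90°

0 20/9 100/9 -20/3 80/9 -4 5 N
1 200/113 40/13 -3560/1469 1920/1469 -4 6 W
2 5 2 -7/2 -3 -3 6 S
3 200/9 40/9 -40/3 -160/9 -3 7 E
final -4 7 S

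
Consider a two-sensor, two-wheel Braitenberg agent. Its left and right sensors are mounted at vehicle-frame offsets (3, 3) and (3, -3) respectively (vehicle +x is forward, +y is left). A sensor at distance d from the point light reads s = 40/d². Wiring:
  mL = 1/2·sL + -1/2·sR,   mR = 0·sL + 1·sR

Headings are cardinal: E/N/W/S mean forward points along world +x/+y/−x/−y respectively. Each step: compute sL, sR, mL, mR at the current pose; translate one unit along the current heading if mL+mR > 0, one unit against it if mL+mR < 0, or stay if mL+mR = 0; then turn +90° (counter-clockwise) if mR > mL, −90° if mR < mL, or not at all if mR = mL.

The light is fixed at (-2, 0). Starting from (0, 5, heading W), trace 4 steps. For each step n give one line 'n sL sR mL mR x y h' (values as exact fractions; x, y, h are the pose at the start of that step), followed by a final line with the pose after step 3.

0 8 8/13 48/13 8/13 0 5 W
1 10/17 1/2 3/68 1/2 -1 5 N
2 40/13 8/17 288/221 8/17 -1 6 W
3 4/9 4/9 0 4/9 -2 6 N
final -2 7 W

n=0: pose=(0,5,W); sL=8, sR=8/13; mL=48/13, mR=8/13; mL+mR=56/13 → advance +1; mR−mL=-40/13 → turn -1·90°
n=1: pose=(-1,5,N); sL=10/17, sR=1/2; mL=3/68, mR=1/2; mL+mR=37/68 → advance +1; mR−mL=31/68 → turn +1·90°
n=2: pose=(-1,6,W); sL=40/13, sR=8/17; mL=288/221, mR=8/17; mL+mR=392/221 → advance +1; mR−mL=-184/221 → turn -1·90°
n=3: pose=(-2,6,N); sL=4/9, sR=4/9; mL=0, mR=4/9; mL+mR=4/9 → advance +1; mR−mL=4/9 → turn +1·90°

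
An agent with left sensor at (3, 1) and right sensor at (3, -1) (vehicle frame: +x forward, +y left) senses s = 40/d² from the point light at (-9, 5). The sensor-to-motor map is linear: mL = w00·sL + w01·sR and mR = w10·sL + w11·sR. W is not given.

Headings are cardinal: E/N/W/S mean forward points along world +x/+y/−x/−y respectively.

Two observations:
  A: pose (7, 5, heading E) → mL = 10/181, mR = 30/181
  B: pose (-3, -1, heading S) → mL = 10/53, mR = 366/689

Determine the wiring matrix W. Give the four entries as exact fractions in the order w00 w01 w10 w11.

obs A: pose=(7,5,E) → sL=20/181, sR=20/181, mL=10/181, mR=30/181
obs B: pose=(-3,-1,S) → sL=4/13, sR=20/53, mL=10/53, mR=366/689
sensor matrix S = [[20/181, 20/181], [4/13, 20/53]]; det S = 960/124709
solve [mL_A; mL_B] = S·[w00; w01] and [mR_A; mR_B] = S·[w10; w11]:
  w00 = 0, w01 = 1/2, w10 = 1/2, w11 = 1

0 1/2 1/2 1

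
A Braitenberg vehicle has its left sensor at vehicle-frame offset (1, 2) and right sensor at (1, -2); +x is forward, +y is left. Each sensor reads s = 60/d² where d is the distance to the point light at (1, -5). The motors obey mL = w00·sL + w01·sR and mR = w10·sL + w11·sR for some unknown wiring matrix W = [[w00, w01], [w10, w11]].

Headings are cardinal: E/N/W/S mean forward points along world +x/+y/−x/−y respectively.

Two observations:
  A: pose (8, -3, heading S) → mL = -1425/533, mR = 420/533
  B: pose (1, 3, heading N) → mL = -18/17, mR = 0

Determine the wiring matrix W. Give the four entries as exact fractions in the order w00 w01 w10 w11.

-1/2 -1 -1/2 1/2

obs A: pose=(8,-3,S) → sL=30/41, sR=30/13, mL=-1425/533, mR=420/533
obs B: pose=(1,3,N) → sL=12/17, sR=12/17, mL=-18/17, mR=0
sensor matrix S = [[30/41, 30/13], [12/17, 12/17]]; det S = -10080/9061
solve [mL_A; mL_B] = S·[w00; w01] and [mR_A; mR_B] = S·[w10; w11]:
  w00 = -1/2, w01 = -1, w10 = -1/2, w11 = 1/2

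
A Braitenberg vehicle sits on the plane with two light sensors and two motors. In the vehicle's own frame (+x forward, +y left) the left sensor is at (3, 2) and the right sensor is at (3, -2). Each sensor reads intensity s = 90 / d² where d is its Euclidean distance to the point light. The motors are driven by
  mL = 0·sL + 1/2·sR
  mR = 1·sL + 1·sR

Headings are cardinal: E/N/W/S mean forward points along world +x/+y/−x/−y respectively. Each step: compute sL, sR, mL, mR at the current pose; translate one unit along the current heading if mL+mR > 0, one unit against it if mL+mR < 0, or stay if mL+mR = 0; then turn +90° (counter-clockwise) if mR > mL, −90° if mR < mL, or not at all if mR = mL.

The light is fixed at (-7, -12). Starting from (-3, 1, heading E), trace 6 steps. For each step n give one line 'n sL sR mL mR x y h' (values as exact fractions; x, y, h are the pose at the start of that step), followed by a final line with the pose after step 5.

n=0: pose=(-3,1,E); sL=45/137, sR=9/17; mL=9/34, mR=1998/2329; mL+mR=5229/4658 → advance +1; mR−mL=2763/4658 → turn +1·90°
n=1: pose=(-2,1,N); sL=18/53, sR=18/61; mL=9/61, mR=2052/3233; mL+mR=2529/3233 → advance +1; mR−mL=1575/3233 → turn +1·90°
n=2: pose=(-2,2,W); sL=45/74, sR=9/26; mL=9/52, mR=459/481; mL+mR=2169/1924 → advance +1; mR−mL=1503/1924 → turn +1·90°
n=3: pose=(-3,2,S); sL=90/157, sR=18/25; mL=9/25, mR=5076/3925; mL+mR=6489/3925 → advance +1; mR−mL=3663/3925 → turn +1·90°
n=4: pose=(-3,1,E); sL=45/137, sR=9/17; mL=9/34, mR=1998/2329; mL+mR=5229/4658 → advance +1; mR−mL=2763/4658 → turn +1·90°
n=5: pose=(-2,1,N); sL=18/53, sR=18/61; mL=9/61, mR=2052/3233; mL+mR=2529/3233 → advance +1; mR−mL=1575/3233 → turn +1·90°

0 45/137 9/17 9/34 1998/2329 -3 1 E
1 18/53 18/61 9/61 2052/3233 -2 1 N
2 45/74 9/26 9/52 459/481 -2 2 W
3 90/157 18/25 9/25 5076/3925 -3 2 S
4 45/137 9/17 9/34 1998/2329 -3 1 E
5 18/53 18/61 9/61 2052/3233 -2 1 N
final -2 2 W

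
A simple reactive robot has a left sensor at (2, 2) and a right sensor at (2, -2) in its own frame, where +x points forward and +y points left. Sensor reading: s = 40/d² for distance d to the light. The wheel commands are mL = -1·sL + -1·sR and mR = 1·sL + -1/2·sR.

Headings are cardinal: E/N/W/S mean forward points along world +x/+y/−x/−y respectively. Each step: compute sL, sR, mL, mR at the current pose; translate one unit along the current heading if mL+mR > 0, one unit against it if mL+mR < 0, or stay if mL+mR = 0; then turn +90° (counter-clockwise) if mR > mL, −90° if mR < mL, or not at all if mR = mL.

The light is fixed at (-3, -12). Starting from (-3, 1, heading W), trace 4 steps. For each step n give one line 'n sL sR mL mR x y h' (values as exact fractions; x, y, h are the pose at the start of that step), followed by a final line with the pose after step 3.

0 8/25 40/229 -2832/5725 1332/5725 -3 1 W
1 4/13 20/61 -504/793 114/793 -2 1 S
2 8/53 40/153 -3344/8109 164/8109 -2 2 E
3 2/13 2/13 -4/13 1/13 -3 2 N
final -3 1 W

n=0: pose=(-3,1,W); sL=8/25, sR=40/229; mL=-2832/5725, mR=1332/5725; mL+mR=-60/229 → advance -1; mR−mL=4164/5725 → turn +1·90°
n=1: pose=(-2,1,S); sL=4/13, sR=20/61; mL=-504/793, mR=114/793; mL+mR=-30/61 → advance -1; mR−mL=618/793 → turn +1·90°
n=2: pose=(-2,2,E); sL=8/53, sR=40/153; mL=-3344/8109, mR=164/8109; mL+mR=-20/51 → advance -1; mR−mL=3508/8109 → turn +1·90°
n=3: pose=(-3,2,N); sL=2/13, sR=2/13; mL=-4/13, mR=1/13; mL+mR=-3/13 → advance -1; mR−mL=5/13 → turn +1·90°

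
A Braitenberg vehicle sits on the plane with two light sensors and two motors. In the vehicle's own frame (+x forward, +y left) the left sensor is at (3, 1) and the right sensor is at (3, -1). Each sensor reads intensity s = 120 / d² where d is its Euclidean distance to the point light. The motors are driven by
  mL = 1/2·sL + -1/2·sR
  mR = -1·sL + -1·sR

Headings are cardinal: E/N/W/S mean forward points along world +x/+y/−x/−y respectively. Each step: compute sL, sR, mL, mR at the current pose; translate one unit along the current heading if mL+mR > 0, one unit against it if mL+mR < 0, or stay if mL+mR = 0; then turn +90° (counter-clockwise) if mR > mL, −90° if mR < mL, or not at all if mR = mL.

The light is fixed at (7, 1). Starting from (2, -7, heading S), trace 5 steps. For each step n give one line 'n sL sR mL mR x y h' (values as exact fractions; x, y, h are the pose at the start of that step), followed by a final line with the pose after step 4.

n=0: pose=(2,-7,S); sL=120/137, sR=120/157; mL=1200/21509, mR=-35280/21509; mL+mR=-34080/21509 → advance -1; mR−mL=-36480/21509 → turn -1·90°
n=1: pose=(2,-6,W); sL=15/16, sR=6/5; mL=-21/160, mR=-171/80; mL+mR=-363/160 → advance -1; mR−mL=-321/160 → turn -1·90°
n=2: pose=(3,-6,N); sL=120/41, sR=24/5; mL=-192/205, mR=-1584/205; mL+mR=-1776/205 → advance -1; mR−mL=-1392/205 → turn -1·90°
n=3: pose=(3,-7,E); sL=12/5, sR=60/41; mL=96/205, mR=-792/205; mL+mR=-696/205 → advance -1; mR−mL=-888/205 → turn -1·90°
n=4: pose=(2,-7,S); sL=120/137, sR=120/157; mL=1200/21509, mR=-35280/21509; mL+mR=-34080/21509 → advance -1; mR−mL=-36480/21509 → turn -1·90°

0 120/137 120/157 1200/21509 -35280/21509 2 -7 S
1 15/16 6/5 -21/160 -171/80 2 -6 W
2 120/41 24/5 -192/205 -1584/205 3 -6 N
3 12/5 60/41 96/205 -792/205 3 -7 E
4 120/137 120/157 1200/21509 -35280/21509 2 -7 S
final 2 -6 W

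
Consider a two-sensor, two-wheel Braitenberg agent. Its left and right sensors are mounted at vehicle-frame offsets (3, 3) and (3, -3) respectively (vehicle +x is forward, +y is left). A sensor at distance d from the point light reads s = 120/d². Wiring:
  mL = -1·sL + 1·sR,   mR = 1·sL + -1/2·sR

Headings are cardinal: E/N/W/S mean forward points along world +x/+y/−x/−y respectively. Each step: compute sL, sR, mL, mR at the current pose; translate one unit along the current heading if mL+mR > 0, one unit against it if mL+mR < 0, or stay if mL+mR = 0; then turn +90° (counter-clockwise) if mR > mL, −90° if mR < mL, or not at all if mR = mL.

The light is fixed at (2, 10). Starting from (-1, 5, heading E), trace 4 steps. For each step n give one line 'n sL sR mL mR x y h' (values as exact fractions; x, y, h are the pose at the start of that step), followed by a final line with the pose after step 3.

n=0: pose=(-1,5,E); sL=30, sR=15/8; mL=-225/8, mR=465/16; mL+mR=15/16 → advance +1; mR−mL=915/16 → turn +1·90°
n=1: pose=(0,5,N); sL=120/29, sR=24; mL=576/29, mR=-228/29; mL+mR=12 → advance +1; mR−mL=-804/29 → turn -1·90°
n=2: pose=(0,6,E); sL=60, sR=12/5; mL=-288/5, mR=294/5; mL+mR=6/5 → advance +1; mR−mL=582/5 → turn +1·90°
n=3: pose=(1,6,N); sL=120/17, sR=24; mL=288/17, mR=-84/17; mL+mR=12 → advance +1; mR−mL=-372/17 → turn -1·90°

0 30 15/8 -225/8 465/16 -1 5 E
1 120/29 24 576/29 -228/29 0 5 N
2 60 12/5 -288/5 294/5 0 6 E
3 120/17 24 288/17 -84/17 1 6 N
final 1 7 E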